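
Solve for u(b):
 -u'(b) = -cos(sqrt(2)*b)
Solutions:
 u(b) = C1 + sqrt(2)*sin(sqrt(2)*b)/2


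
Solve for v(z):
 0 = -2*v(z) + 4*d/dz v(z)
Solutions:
 v(z) = C1*exp(z/2)


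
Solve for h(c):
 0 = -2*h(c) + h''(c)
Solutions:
 h(c) = C1*exp(-sqrt(2)*c) + C2*exp(sqrt(2)*c)


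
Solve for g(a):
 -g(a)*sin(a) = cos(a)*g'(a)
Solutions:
 g(a) = C1*cos(a)


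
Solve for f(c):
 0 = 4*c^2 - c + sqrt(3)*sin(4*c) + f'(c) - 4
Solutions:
 f(c) = C1 - 4*c^3/3 + c^2/2 + 4*c + sqrt(3)*cos(4*c)/4


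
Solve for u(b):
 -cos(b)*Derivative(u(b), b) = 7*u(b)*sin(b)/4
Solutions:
 u(b) = C1*cos(b)^(7/4)


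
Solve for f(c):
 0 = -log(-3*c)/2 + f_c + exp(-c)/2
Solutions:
 f(c) = C1 + c*log(-c)/2 + c*(-1 + log(3))/2 + exp(-c)/2


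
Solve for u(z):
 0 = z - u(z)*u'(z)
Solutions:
 u(z) = -sqrt(C1 + z^2)
 u(z) = sqrt(C1 + z^2)


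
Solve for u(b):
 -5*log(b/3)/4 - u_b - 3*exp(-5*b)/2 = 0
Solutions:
 u(b) = C1 - 5*b*log(b)/4 + 5*b*(1 + log(3))/4 + 3*exp(-5*b)/10


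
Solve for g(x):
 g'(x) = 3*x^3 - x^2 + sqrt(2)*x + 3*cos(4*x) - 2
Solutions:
 g(x) = C1 + 3*x^4/4 - x^3/3 + sqrt(2)*x^2/2 - 2*x + 3*sin(4*x)/4


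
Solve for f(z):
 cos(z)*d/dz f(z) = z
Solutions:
 f(z) = C1 + Integral(z/cos(z), z)


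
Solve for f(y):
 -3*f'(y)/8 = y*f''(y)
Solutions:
 f(y) = C1 + C2*y^(5/8)


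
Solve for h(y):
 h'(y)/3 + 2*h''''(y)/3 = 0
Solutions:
 h(y) = C1 + C4*exp(-2^(2/3)*y/2) + (C2*sin(2^(2/3)*sqrt(3)*y/4) + C3*cos(2^(2/3)*sqrt(3)*y/4))*exp(2^(2/3)*y/4)


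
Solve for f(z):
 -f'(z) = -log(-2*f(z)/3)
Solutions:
 -Integral(1/(log(-_y) - log(3) + log(2)), (_y, f(z))) = C1 - z


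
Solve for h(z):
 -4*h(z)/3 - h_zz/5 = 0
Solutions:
 h(z) = C1*sin(2*sqrt(15)*z/3) + C2*cos(2*sqrt(15)*z/3)


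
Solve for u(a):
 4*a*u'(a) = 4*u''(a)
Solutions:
 u(a) = C1 + C2*erfi(sqrt(2)*a/2)


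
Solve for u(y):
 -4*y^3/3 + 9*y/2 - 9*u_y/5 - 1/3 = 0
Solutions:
 u(y) = C1 - 5*y^4/27 + 5*y^2/4 - 5*y/27


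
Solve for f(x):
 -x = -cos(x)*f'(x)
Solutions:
 f(x) = C1 + Integral(x/cos(x), x)


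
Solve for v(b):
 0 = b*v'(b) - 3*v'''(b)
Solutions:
 v(b) = C1 + Integral(C2*airyai(3^(2/3)*b/3) + C3*airybi(3^(2/3)*b/3), b)


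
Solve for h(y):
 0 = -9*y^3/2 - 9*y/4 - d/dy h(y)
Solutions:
 h(y) = C1 - 9*y^4/8 - 9*y^2/8


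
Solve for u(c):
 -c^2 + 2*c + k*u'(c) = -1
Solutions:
 u(c) = C1 + c^3/(3*k) - c^2/k - c/k


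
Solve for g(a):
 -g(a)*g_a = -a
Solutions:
 g(a) = -sqrt(C1 + a^2)
 g(a) = sqrt(C1 + a^2)


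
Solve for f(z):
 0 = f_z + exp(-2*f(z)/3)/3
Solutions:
 f(z) = 3*log(-sqrt(C1 - z)) - 3*log(3) + 3*log(2)/2
 f(z) = 3*log(C1 - z)/2 - 3*log(3) + 3*log(2)/2


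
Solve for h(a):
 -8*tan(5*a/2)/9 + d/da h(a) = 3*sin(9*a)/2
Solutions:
 h(a) = C1 - 16*log(cos(5*a/2))/45 - cos(9*a)/6


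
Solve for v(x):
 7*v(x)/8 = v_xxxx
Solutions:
 v(x) = C1*exp(-14^(1/4)*x/2) + C2*exp(14^(1/4)*x/2) + C3*sin(14^(1/4)*x/2) + C4*cos(14^(1/4)*x/2)


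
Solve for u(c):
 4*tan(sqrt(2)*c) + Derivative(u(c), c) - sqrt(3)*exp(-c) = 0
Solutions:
 u(c) = C1 - sqrt(2)*log(tan(sqrt(2)*c)^2 + 1) - sqrt(3)*exp(-c)


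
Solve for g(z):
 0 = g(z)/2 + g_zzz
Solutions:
 g(z) = C3*exp(-2^(2/3)*z/2) + (C1*sin(2^(2/3)*sqrt(3)*z/4) + C2*cos(2^(2/3)*sqrt(3)*z/4))*exp(2^(2/3)*z/4)


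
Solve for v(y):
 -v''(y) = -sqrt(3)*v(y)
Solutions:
 v(y) = C1*exp(-3^(1/4)*y) + C2*exp(3^(1/4)*y)


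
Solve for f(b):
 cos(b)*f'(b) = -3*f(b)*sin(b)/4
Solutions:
 f(b) = C1*cos(b)^(3/4)


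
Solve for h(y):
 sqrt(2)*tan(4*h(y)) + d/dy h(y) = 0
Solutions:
 h(y) = -asin(C1*exp(-4*sqrt(2)*y))/4 + pi/4
 h(y) = asin(C1*exp(-4*sqrt(2)*y))/4


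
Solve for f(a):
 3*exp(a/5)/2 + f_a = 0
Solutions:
 f(a) = C1 - 15*exp(a/5)/2


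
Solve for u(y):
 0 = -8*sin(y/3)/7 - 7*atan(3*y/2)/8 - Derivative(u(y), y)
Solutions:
 u(y) = C1 - 7*y*atan(3*y/2)/8 + 7*log(9*y^2 + 4)/24 + 24*cos(y/3)/7


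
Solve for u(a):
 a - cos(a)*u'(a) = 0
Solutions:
 u(a) = C1 + Integral(a/cos(a), a)


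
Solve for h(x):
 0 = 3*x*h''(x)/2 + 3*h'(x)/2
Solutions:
 h(x) = C1 + C2*log(x)


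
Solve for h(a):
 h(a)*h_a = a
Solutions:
 h(a) = -sqrt(C1 + a^2)
 h(a) = sqrt(C1 + a^2)


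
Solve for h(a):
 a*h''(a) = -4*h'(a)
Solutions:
 h(a) = C1 + C2/a^3


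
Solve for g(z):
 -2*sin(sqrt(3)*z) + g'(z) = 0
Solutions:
 g(z) = C1 - 2*sqrt(3)*cos(sqrt(3)*z)/3


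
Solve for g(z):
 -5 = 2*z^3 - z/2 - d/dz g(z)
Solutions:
 g(z) = C1 + z^4/2 - z^2/4 + 5*z


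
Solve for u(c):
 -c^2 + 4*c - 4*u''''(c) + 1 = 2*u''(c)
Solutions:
 u(c) = C1 + C2*c + C3*sin(sqrt(2)*c/2) + C4*cos(sqrt(2)*c/2) - c^4/24 + c^3/3 + 5*c^2/4


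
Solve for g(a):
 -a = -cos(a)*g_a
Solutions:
 g(a) = C1 + Integral(a/cos(a), a)


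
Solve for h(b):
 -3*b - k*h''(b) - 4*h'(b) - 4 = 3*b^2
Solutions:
 h(b) = C1 + C2*exp(-4*b/k) - b^3/4 + 3*b^2*k/16 - 3*b^2/8 - 3*b*k^2/32 + 3*b*k/16 - b


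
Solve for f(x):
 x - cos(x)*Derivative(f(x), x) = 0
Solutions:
 f(x) = C1 + Integral(x/cos(x), x)


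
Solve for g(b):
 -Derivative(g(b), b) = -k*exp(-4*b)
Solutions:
 g(b) = C1 - k*exp(-4*b)/4


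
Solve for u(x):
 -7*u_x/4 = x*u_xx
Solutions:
 u(x) = C1 + C2/x^(3/4)


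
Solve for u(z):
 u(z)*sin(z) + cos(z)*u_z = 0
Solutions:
 u(z) = C1*cos(z)


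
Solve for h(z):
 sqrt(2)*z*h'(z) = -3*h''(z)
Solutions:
 h(z) = C1 + C2*erf(2^(3/4)*sqrt(3)*z/6)


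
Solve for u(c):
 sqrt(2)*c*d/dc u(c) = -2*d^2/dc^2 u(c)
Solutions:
 u(c) = C1 + C2*erf(2^(1/4)*c/2)


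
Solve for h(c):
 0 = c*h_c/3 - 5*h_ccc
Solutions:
 h(c) = C1 + Integral(C2*airyai(15^(2/3)*c/15) + C3*airybi(15^(2/3)*c/15), c)


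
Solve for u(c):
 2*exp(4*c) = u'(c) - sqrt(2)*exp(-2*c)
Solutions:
 u(c) = C1 + exp(4*c)/2 - sqrt(2)*exp(-2*c)/2


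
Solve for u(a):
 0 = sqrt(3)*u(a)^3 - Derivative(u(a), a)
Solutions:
 u(a) = -sqrt(2)*sqrt(-1/(C1 + sqrt(3)*a))/2
 u(a) = sqrt(2)*sqrt(-1/(C1 + sqrt(3)*a))/2


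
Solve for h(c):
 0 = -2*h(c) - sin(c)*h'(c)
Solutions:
 h(c) = C1*(cos(c) + 1)/(cos(c) - 1)


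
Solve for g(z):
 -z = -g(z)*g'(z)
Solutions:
 g(z) = -sqrt(C1 + z^2)
 g(z) = sqrt(C1 + z^2)


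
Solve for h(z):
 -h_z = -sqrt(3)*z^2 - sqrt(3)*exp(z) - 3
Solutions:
 h(z) = C1 + sqrt(3)*z^3/3 + 3*z + sqrt(3)*exp(z)


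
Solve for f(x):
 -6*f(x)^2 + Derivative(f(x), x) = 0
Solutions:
 f(x) = -1/(C1 + 6*x)


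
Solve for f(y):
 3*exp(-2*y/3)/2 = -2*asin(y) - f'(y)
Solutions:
 f(y) = C1 - 2*y*asin(y) - 2*sqrt(1 - y^2) + 9*exp(-2*y/3)/4


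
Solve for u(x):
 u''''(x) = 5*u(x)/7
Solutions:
 u(x) = C1*exp(-5^(1/4)*7^(3/4)*x/7) + C2*exp(5^(1/4)*7^(3/4)*x/7) + C3*sin(5^(1/4)*7^(3/4)*x/7) + C4*cos(5^(1/4)*7^(3/4)*x/7)


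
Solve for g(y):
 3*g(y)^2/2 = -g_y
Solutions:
 g(y) = 2/(C1 + 3*y)


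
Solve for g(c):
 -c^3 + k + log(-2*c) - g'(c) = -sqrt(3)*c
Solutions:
 g(c) = C1 - c^4/4 + sqrt(3)*c^2/2 + c*(k - 1 + log(2)) + c*log(-c)


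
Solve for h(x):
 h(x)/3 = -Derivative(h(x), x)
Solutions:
 h(x) = C1*exp(-x/3)


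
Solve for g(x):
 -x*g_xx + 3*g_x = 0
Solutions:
 g(x) = C1 + C2*x^4


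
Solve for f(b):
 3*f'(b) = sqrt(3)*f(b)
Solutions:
 f(b) = C1*exp(sqrt(3)*b/3)


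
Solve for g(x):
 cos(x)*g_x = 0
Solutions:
 g(x) = C1


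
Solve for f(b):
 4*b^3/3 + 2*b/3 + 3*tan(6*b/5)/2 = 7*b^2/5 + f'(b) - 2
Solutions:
 f(b) = C1 + b^4/3 - 7*b^3/15 + b^2/3 + 2*b - 5*log(cos(6*b/5))/4


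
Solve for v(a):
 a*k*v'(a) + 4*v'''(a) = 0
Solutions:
 v(a) = C1 + Integral(C2*airyai(2^(1/3)*a*(-k)^(1/3)/2) + C3*airybi(2^(1/3)*a*(-k)^(1/3)/2), a)


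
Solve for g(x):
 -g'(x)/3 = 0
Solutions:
 g(x) = C1


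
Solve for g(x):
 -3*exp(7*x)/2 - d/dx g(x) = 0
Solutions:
 g(x) = C1 - 3*exp(7*x)/14


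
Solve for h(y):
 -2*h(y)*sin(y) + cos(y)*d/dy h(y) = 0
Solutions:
 h(y) = C1/cos(y)^2


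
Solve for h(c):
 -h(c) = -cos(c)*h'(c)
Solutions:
 h(c) = C1*sqrt(sin(c) + 1)/sqrt(sin(c) - 1)


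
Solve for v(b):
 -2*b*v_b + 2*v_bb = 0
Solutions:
 v(b) = C1 + C2*erfi(sqrt(2)*b/2)


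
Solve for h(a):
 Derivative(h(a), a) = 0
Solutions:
 h(a) = C1


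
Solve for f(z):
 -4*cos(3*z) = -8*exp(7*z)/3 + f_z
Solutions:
 f(z) = C1 + 8*exp(7*z)/21 - 4*sin(3*z)/3


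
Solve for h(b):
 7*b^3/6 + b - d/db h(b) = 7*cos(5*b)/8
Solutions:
 h(b) = C1 + 7*b^4/24 + b^2/2 - 7*sin(5*b)/40


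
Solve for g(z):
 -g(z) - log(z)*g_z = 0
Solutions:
 g(z) = C1*exp(-li(z))


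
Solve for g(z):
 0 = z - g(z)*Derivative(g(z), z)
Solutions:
 g(z) = -sqrt(C1 + z^2)
 g(z) = sqrt(C1 + z^2)


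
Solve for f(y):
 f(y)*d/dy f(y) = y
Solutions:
 f(y) = -sqrt(C1 + y^2)
 f(y) = sqrt(C1 + y^2)


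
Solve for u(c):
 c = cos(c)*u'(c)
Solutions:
 u(c) = C1 + Integral(c/cos(c), c)


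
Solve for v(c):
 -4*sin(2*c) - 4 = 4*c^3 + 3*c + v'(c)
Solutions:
 v(c) = C1 - c^4 - 3*c^2/2 - 4*c + 2*cos(2*c)


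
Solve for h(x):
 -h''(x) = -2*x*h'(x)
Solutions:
 h(x) = C1 + C2*erfi(x)


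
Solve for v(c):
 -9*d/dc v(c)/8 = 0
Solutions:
 v(c) = C1


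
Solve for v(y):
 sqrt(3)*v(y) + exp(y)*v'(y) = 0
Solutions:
 v(y) = C1*exp(sqrt(3)*exp(-y))


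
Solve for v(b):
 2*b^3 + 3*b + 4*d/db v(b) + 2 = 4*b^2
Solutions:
 v(b) = C1 - b^4/8 + b^3/3 - 3*b^2/8 - b/2


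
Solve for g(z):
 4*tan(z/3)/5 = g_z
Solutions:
 g(z) = C1 - 12*log(cos(z/3))/5


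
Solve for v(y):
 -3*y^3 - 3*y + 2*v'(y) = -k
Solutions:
 v(y) = C1 - k*y/2 + 3*y^4/8 + 3*y^2/4


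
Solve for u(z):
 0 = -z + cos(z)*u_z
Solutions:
 u(z) = C1 + Integral(z/cos(z), z)


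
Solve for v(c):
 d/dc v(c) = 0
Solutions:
 v(c) = C1


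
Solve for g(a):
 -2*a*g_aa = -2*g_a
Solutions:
 g(a) = C1 + C2*a^2


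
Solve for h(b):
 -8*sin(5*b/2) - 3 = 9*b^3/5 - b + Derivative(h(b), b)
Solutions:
 h(b) = C1 - 9*b^4/20 + b^2/2 - 3*b + 16*cos(5*b/2)/5


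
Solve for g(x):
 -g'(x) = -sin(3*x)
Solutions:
 g(x) = C1 - cos(3*x)/3


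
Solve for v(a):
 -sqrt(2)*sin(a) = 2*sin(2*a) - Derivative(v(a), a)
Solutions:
 v(a) = C1 + 2*sin(a)^2 - sqrt(2)*cos(a)


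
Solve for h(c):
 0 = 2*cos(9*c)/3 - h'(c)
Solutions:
 h(c) = C1 + 2*sin(9*c)/27


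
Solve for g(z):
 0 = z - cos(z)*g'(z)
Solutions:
 g(z) = C1 + Integral(z/cos(z), z)


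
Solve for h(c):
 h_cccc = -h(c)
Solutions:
 h(c) = (C1*sin(sqrt(2)*c/2) + C2*cos(sqrt(2)*c/2))*exp(-sqrt(2)*c/2) + (C3*sin(sqrt(2)*c/2) + C4*cos(sqrt(2)*c/2))*exp(sqrt(2)*c/2)


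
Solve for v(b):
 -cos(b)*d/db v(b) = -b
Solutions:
 v(b) = C1 + Integral(b/cos(b), b)


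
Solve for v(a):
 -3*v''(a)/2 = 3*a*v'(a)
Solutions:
 v(a) = C1 + C2*erf(a)


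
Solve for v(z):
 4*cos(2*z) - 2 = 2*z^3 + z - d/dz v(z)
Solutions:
 v(z) = C1 + z^4/2 + z^2/2 + 2*z - 2*sin(2*z)


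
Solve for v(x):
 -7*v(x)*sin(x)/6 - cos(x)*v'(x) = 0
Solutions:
 v(x) = C1*cos(x)^(7/6)


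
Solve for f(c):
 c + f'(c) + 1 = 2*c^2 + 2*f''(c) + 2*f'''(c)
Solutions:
 f(c) = C1 + C2*exp(c*(-1 + sqrt(3))/2) + C3*exp(-c*(1 + sqrt(3))/2) + 2*c^3/3 + 7*c^2/2 + 21*c


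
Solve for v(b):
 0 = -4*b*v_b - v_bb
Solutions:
 v(b) = C1 + C2*erf(sqrt(2)*b)


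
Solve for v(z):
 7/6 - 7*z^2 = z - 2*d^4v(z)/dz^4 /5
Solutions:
 v(z) = C1 + C2*z + C3*z^2 + C4*z^3 + 7*z^6/144 + z^5/48 - 35*z^4/288


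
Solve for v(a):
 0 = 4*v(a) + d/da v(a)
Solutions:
 v(a) = C1*exp(-4*a)


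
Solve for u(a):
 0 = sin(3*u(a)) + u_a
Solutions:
 u(a) = -acos((-C1 - exp(6*a))/(C1 - exp(6*a)))/3 + 2*pi/3
 u(a) = acos((-C1 - exp(6*a))/(C1 - exp(6*a)))/3


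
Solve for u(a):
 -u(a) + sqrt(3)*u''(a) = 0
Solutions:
 u(a) = C1*exp(-3^(3/4)*a/3) + C2*exp(3^(3/4)*a/3)


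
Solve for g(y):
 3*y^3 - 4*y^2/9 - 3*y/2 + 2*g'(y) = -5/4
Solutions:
 g(y) = C1 - 3*y^4/8 + 2*y^3/27 + 3*y^2/8 - 5*y/8


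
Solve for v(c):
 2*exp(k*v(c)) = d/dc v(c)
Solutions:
 v(c) = Piecewise((log(-1/(C1*k + 2*c*k))/k, Ne(k, 0)), (nan, True))
 v(c) = Piecewise((C1 + 2*c, Eq(k, 0)), (nan, True))


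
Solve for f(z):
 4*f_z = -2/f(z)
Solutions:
 f(z) = -sqrt(C1 - z)
 f(z) = sqrt(C1 - z)


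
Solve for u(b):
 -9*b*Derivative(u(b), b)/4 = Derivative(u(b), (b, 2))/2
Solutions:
 u(b) = C1 + C2*erf(3*b/2)


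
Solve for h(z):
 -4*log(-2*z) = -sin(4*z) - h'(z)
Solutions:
 h(z) = C1 + 4*z*log(-z) - 4*z + 4*z*log(2) + cos(4*z)/4


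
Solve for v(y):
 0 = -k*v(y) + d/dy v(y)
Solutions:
 v(y) = C1*exp(k*y)


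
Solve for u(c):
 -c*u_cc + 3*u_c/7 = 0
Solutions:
 u(c) = C1 + C2*c^(10/7)


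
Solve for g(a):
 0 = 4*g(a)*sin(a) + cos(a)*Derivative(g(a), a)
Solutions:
 g(a) = C1*cos(a)^4


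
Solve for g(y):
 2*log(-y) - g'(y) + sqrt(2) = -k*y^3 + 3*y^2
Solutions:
 g(y) = C1 + k*y^4/4 - y^3 + 2*y*log(-y) + y*(-2 + sqrt(2))


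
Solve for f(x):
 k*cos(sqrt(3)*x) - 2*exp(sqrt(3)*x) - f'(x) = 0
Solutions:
 f(x) = C1 + sqrt(3)*k*sin(sqrt(3)*x)/3 - 2*sqrt(3)*exp(sqrt(3)*x)/3


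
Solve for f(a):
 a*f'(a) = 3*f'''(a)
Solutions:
 f(a) = C1 + Integral(C2*airyai(3^(2/3)*a/3) + C3*airybi(3^(2/3)*a/3), a)


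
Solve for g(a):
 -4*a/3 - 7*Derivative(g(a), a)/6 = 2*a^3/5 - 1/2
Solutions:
 g(a) = C1 - 3*a^4/35 - 4*a^2/7 + 3*a/7


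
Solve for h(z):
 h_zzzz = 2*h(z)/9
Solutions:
 h(z) = C1*exp(-2^(1/4)*sqrt(3)*z/3) + C2*exp(2^(1/4)*sqrt(3)*z/3) + C3*sin(2^(1/4)*sqrt(3)*z/3) + C4*cos(2^(1/4)*sqrt(3)*z/3)


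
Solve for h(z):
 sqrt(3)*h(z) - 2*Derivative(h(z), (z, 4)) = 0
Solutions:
 h(z) = C1*exp(-2^(3/4)*3^(1/8)*z/2) + C2*exp(2^(3/4)*3^(1/8)*z/2) + C3*sin(2^(3/4)*3^(1/8)*z/2) + C4*cos(2^(3/4)*3^(1/8)*z/2)


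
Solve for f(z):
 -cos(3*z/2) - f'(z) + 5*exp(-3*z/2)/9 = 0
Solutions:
 f(z) = C1 - 2*sin(3*z/2)/3 - 10*exp(-3*z/2)/27


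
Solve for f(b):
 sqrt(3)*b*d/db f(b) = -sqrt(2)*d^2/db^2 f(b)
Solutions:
 f(b) = C1 + C2*erf(6^(1/4)*b/2)


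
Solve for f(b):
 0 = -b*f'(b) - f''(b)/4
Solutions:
 f(b) = C1 + C2*erf(sqrt(2)*b)


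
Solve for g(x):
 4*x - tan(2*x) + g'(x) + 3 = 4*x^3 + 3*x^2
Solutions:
 g(x) = C1 + x^4 + x^3 - 2*x^2 - 3*x - log(cos(2*x))/2


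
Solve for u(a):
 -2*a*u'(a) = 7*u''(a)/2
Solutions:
 u(a) = C1 + C2*erf(sqrt(14)*a/7)


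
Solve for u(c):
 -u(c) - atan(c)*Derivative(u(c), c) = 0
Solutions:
 u(c) = C1*exp(-Integral(1/atan(c), c))


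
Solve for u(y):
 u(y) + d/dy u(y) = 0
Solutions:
 u(y) = C1*exp(-y)


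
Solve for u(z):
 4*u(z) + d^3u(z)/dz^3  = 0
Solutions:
 u(z) = C3*exp(-2^(2/3)*z) + (C1*sin(2^(2/3)*sqrt(3)*z/2) + C2*cos(2^(2/3)*sqrt(3)*z/2))*exp(2^(2/3)*z/2)


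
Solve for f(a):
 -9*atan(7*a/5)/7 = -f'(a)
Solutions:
 f(a) = C1 + 9*a*atan(7*a/5)/7 - 45*log(49*a^2 + 25)/98


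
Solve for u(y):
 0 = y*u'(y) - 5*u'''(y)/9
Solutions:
 u(y) = C1 + Integral(C2*airyai(15^(2/3)*y/5) + C3*airybi(15^(2/3)*y/5), y)


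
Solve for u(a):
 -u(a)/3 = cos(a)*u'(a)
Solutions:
 u(a) = C1*(sin(a) - 1)^(1/6)/(sin(a) + 1)^(1/6)


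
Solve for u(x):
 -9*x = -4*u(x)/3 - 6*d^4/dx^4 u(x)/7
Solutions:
 u(x) = 27*x/4 + (C1*sin(2^(3/4)*sqrt(3)*7^(1/4)*x/6) + C2*cos(2^(3/4)*sqrt(3)*7^(1/4)*x/6))*exp(-2^(3/4)*sqrt(3)*7^(1/4)*x/6) + (C3*sin(2^(3/4)*sqrt(3)*7^(1/4)*x/6) + C4*cos(2^(3/4)*sqrt(3)*7^(1/4)*x/6))*exp(2^(3/4)*sqrt(3)*7^(1/4)*x/6)


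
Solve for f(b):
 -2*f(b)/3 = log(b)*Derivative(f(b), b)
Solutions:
 f(b) = C1*exp(-2*li(b)/3)


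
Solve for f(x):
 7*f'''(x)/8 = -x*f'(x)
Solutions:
 f(x) = C1 + Integral(C2*airyai(-2*7^(2/3)*x/7) + C3*airybi(-2*7^(2/3)*x/7), x)


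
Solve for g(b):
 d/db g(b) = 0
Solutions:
 g(b) = C1


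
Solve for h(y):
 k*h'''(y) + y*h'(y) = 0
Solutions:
 h(y) = C1 + Integral(C2*airyai(y*(-1/k)^(1/3)) + C3*airybi(y*(-1/k)^(1/3)), y)


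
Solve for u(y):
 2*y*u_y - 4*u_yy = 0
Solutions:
 u(y) = C1 + C2*erfi(y/2)


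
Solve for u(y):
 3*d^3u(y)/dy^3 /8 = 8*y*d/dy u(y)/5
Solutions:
 u(y) = C1 + Integral(C2*airyai(4*15^(2/3)*y/15) + C3*airybi(4*15^(2/3)*y/15), y)


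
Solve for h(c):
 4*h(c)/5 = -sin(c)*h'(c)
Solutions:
 h(c) = C1*(cos(c) + 1)^(2/5)/(cos(c) - 1)^(2/5)


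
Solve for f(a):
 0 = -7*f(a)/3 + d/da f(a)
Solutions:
 f(a) = C1*exp(7*a/3)


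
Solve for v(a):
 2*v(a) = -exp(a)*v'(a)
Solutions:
 v(a) = C1*exp(2*exp(-a))


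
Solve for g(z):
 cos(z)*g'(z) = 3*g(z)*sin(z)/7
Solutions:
 g(z) = C1/cos(z)^(3/7)


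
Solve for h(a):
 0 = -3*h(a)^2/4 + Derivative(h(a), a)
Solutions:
 h(a) = -4/(C1 + 3*a)


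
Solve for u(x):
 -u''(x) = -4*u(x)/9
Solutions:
 u(x) = C1*exp(-2*x/3) + C2*exp(2*x/3)


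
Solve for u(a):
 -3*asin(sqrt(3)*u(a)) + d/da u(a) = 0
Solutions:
 Integral(1/asin(sqrt(3)*_y), (_y, u(a))) = C1 + 3*a


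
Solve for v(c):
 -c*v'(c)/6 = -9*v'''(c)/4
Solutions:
 v(c) = C1 + Integral(C2*airyai(2^(1/3)*c/3) + C3*airybi(2^(1/3)*c/3), c)


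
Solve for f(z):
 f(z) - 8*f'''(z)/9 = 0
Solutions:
 f(z) = C3*exp(3^(2/3)*z/2) + (C1*sin(3*3^(1/6)*z/4) + C2*cos(3*3^(1/6)*z/4))*exp(-3^(2/3)*z/4)


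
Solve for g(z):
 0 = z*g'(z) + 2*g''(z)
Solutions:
 g(z) = C1 + C2*erf(z/2)


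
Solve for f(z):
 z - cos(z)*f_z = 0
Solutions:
 f(z) = C1 + Integral(z/cos(z), z)


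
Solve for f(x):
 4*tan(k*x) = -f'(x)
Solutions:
 f(x) = C1 - 4*Piecewise((-log(cos(k*x))/k, Ne(k, 0)), (0, True))


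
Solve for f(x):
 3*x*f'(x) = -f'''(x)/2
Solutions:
 f(x) = C1 + Integral(C2*airyai(-6^(1/3)*x) + C3*airybi(-6^(1/3)*x), x)


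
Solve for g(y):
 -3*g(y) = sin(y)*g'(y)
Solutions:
 g(y) = C1*(cos(y) + 1)^(3/2)/(cos(y) - 1)^(3/2)


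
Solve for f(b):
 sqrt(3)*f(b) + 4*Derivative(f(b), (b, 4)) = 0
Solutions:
 f(b) = (C1*sin(3^(1/8)*b/2) + C2*cos(3^(1/8)*b/2))*exp(-3^(1/8)*b/2) + (C3*sin(3^(1/8)*b/2) + C4*cos(3^(1/8)*b/2))*exp(3^(1/8)*b/2)


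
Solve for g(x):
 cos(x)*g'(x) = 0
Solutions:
 g(x) = C1


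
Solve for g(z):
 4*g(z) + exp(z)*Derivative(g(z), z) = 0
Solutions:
 g(z) = C1*exp(4*exp(-z))


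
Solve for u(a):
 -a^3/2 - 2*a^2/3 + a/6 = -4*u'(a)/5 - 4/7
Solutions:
 u(a) = C1 + 5*a^4/32 + 5*a^3/18 - 5*a^2/48 - 5*a/7


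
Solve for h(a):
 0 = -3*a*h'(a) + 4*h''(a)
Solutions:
 h(a) = C1 + C2*erfi(sqrt(6)*a/4)


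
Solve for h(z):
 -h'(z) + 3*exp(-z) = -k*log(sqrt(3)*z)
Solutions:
 h(z) = C1 + k*z*log(z) + k*z*(-1 + log(3)/2) - 3*exp(-z)


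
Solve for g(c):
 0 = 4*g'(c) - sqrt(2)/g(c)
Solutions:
 g(c) = -sqrt(C1 + 2*sqrt(2)*c)/2
 g(c) = sqrt(C1 + 2*sqrt(2)*c)/2


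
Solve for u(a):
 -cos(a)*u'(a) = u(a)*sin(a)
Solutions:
 u(a) = C1*cos(a)


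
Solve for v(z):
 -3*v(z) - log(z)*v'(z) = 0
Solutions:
 v(z) = C1*exp(-3*li(z))


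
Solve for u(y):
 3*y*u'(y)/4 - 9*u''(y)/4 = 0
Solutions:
 u(y) = C1 + C2*erfi(sqrt(6)*y/6)


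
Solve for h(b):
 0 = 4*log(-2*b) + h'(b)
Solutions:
 h(b) = C1 - 4*b*log(-b) + 4*b*(1 - log(2))


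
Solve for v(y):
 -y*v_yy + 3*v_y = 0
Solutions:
 v(y) = C1 + C2*y^4


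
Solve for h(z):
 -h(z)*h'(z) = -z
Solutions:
 h(z) = -sqrt(C1 + z^2)
 h(z) = sqrt(C1 + z^2)


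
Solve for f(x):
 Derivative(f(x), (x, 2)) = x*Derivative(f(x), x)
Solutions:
 f(x) = C1 + C2*erfi(sqrt(2)*x/2)


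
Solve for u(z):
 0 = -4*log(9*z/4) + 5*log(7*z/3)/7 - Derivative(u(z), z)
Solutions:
 u(z) = C1 - 23*z*log(z)/7 - 61*z*log(3)/7 + 5*z*log(7)/7 + 23*z/7 + 8*z*log(2)


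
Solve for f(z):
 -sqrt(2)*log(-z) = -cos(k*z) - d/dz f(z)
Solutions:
 f(z) = C1 + sqrt(2)*z*(log(-z) - 1) - Piecewise((sin(k*z)/k, Ne(k, 0)), (z, True))


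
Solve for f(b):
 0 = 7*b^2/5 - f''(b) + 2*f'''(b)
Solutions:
 f(b) = C1 + C2*b + C3*exp(b/2) + 7*b^4/60 + 14*b^3/15 + 28*b^2/5


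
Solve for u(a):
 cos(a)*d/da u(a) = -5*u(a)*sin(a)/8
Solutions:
 u(a) = C1*cos(a)^(5/8)


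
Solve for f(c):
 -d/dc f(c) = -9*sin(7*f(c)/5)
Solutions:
 -9*c + 5*log(cos(7*f(c)/5) - 1)/14 - 5*log(cos(7*f(c)/5) + 1)/14 = C1


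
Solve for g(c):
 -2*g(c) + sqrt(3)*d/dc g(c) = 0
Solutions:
 g(c) = C1*exp(2*sqrt(3)*c/3)


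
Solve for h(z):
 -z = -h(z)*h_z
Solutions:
 h(z) = -sqrt(C1 + z^2)
 h(z) = sqrt(C1 + z^2)


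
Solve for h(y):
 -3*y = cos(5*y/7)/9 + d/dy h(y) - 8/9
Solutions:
 h(y) = C1 - 3*y^2/2 + 8*y/9 - 7*sin(5*y/7)/45


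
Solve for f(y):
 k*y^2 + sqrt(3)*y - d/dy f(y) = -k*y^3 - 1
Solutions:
 f(y) = C1 + k*y^4/4 + k*y^3/3 + sqrt(3)*y^2/2 + y


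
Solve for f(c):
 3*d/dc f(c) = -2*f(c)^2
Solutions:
 f(c) = 3/(C1 + 2*c)


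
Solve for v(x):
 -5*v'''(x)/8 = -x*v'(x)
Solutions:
 v(x) = C1 + Integral(C2*airyai(2*5^(2/3)*x/5) + C3*airybi(2*5^(2/3)*x/5), x)


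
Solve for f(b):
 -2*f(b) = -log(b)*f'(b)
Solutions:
 f(b) = C1*exp(2*li(b))


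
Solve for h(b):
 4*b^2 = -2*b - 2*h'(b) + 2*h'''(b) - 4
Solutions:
 h(b) = C1 + C2*exp(-b) + C3*exp(b) - 2*b^3/3 - b^2/2 - 6*b


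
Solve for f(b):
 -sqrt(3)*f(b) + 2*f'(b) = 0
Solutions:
 f(b) = C1*exp(sqrt(3)*b/2)


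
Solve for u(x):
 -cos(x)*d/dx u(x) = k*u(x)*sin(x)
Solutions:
 u(x) = C1*exp(k*log(cos(x)))


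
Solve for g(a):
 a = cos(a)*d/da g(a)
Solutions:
 g(a) = C1 + Integral(a/cos(a), a)


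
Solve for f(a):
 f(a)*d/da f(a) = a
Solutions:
 f(a) = -sqrt(C1 + a^2)
 f(a) = sqrt(C1 + a^2)


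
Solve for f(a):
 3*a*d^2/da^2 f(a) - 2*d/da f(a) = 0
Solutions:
 f(a) = C1 + C2*a^(5/3)


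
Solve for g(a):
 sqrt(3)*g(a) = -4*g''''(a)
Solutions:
 g(a) = (C1*sin(3^(1/8)*a/2) + C2*cos(3^(1/8)*a/2))*exp(-3^(1/8)*a/2) + (C3*sin(3^(1/8)*a/2) + C4*cos(3^(1/8)*a/2))*exp(3^(1/8)*a/2)


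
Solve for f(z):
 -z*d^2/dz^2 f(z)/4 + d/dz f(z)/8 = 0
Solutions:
 f(z) = C1 + C2*z^(3/2)


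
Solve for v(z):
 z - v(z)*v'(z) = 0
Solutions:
 v(z) = -sqrt(C1 + z^2)
 v(z) = sqrt(C1 + z^2)


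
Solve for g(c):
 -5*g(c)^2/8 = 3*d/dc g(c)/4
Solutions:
 g(c) = 6/(C1 + 5*c)


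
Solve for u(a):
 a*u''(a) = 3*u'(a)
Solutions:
 u(a) = C1 + C2*a^4


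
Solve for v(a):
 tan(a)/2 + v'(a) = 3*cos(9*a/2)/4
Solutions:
 v(a) = C1 + log(cos(a))/2 + sin(9*a/2)/6


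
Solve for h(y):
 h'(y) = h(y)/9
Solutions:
 h(y) = C1*exp(y/9)


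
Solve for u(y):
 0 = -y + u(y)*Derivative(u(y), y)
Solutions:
 u(y) = -sqrt(C1 + y^2)
 u(y) = sqrt(C1 + y^2)


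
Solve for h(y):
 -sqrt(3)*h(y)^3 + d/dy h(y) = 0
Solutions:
 h(y) = -sqrt(2)*sqrt(-1/(C1 + sqrt(3)*y))/2
 h(y) = sqrt(2)*sqrt(-1/(C1 + sqrt(3)*y))/2


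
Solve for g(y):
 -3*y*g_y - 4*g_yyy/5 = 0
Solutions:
 g(y) = C1 + Integral(C2*airyai(-30^(1/3)*y/2) + C3*airybi(-30^(1/3)*y/2), y)


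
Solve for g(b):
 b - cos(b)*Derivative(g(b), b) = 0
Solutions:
 g(b) = C1 + Integral(b/cos(b), b)


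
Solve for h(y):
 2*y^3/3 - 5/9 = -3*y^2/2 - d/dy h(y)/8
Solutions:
 h(y) = C1 - 4*y^4/3 - 4*y^3 + 40*y/9


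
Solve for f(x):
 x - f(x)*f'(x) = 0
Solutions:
 f(x) = -sqrt(C1 + x^2)
 f(x) = sqrt(C1 + x^2)


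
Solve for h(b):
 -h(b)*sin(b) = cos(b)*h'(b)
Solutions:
 h(b) = C1*cos(b)


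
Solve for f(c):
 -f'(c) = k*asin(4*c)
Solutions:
 f(c) = C1 - k*(c*asin(4*c) + sqrt(1 - 16*c^2)/4)


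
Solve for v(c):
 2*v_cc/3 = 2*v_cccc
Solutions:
 v(c) = C1 + C2*c + C3*exp(-sqrt(3)*c/3) + C4*exp(sqrt(3)*c/3)


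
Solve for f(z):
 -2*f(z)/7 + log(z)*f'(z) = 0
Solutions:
 f(z) = C1*exp(2*li(z)/7)


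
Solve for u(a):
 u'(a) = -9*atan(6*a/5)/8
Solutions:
 u(a) = C1 - 9*a*atan(6*a/5)/8 + 15*log(36*a^2 + 25)/32


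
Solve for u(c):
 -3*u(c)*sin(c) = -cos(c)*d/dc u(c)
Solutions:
 u(c) = C1/cos(c)^3


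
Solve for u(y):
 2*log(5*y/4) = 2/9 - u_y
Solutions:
 u(y) = C1 - 2*y*log(y) + y*log(16/25) + 20*y/9


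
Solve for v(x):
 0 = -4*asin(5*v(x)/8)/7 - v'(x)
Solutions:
 Integral(1/asin(5*_y/8), (_y, v(x))) = C1 - 4*x/7


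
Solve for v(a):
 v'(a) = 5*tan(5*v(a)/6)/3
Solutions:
 v(a) = -6*asin(C1*exp(25*a/18))/5 + 6*pi/5
 v(a) = 6*asin(C1*exp(25*a/18))/5


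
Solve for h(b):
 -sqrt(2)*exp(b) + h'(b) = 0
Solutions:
 h(b) = C1 + sqrt(2)*exp(b)


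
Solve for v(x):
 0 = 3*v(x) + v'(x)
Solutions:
 v(x) = C1*exp(-3*x)


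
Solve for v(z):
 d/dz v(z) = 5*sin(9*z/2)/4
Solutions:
 v(z) = C1 - 5*cos(9*z/2)/18


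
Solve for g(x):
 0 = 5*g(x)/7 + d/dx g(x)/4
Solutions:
 g(x) = C1*exp(-20*x/7)


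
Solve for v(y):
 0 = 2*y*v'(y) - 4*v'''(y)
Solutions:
 v(y) = C1 + Integral(C2*airyai(2^(2/3)*y/2) + C3*airybi(2^(2/3)*y/2), y)


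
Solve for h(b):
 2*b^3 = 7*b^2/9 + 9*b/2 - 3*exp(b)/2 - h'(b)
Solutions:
 h(b) = C1 - b^4/2 + 7*b^3/27 + 9*b^2/4 - 3*exp(b)/2


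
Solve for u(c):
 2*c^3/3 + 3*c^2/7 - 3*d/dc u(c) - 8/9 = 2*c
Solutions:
 u(c) = C1 + c^4/18 + c^3/21 - c^2/3 - 8*c/27


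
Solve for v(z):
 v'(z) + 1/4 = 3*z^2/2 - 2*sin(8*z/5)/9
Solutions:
 v(z) = C1 + z^3/2 - z/4 + 5*cos(8*z/5)/36


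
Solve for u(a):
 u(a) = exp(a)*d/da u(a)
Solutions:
 u(a) = C1*exp(-exp(-a))


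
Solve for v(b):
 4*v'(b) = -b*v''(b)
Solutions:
 v(b) = C1 + C2/b^3


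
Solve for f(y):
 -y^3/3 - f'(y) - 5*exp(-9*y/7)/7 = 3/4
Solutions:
 f(y) = C1 - y^4/12 - 3*y/4 + 5*exp(-9*y/7)/9


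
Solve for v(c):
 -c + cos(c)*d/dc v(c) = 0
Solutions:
 v(c) = C1 + Integral(c/cos(c), c)


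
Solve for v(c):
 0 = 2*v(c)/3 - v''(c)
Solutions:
 v(c) = C1*exp(-sqrt(6)*c/3) + C2*exp(sqrt(6)*c/3)


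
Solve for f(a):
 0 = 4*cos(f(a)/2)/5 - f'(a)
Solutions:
 -4*a/5 - log(sin(f(a)/2) - 1) + log(sin(f(a)/2) + 1) = C1


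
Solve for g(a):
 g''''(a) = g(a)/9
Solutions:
 g(a) = C1*exp(-sqrt(3)*a/3) + C2*exp(sqrt(3)*a/3) + C3*sin(sqrt(3)*a/3) + C4*cos(sqrt(3)*a/3)


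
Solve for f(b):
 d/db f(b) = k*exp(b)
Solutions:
 f(b) = C1 + k*exp(b)


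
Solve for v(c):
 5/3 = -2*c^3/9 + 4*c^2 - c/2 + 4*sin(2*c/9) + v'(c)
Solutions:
 v(c) = C1 + c^4/18 - 4*c^3/3 + c^2/4 + 5*c/3 + 18*cos(2*c/9)


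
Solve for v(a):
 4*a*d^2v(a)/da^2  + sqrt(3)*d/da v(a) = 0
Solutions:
 v(a) = C1 + C2*a^(1 - sqrt(3)/4)


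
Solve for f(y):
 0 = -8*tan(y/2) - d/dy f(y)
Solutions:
 f(y) = C1 + 16*log(cos(y/2))


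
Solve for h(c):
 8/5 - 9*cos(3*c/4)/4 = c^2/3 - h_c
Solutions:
 h(c) = C1 + c^3/9 - 8*c/5 + 3*sin(3*c/4)


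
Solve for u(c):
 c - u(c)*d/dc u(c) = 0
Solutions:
 u(c) = -sqrt(C1 + c^2)
 u(c) = sqrt(C1 + c^2)


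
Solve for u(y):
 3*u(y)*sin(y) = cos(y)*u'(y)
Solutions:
 u(y) = C1/cos(y)^3


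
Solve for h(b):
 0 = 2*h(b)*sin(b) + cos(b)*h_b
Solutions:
 h(b) = C1*cos(b)^2


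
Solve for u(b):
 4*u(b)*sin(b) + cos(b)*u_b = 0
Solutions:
 u(b) = C1*cos(b)^4


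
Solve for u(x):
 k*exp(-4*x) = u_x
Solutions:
 u(x) = C1 - k*exp(-4*x)/4


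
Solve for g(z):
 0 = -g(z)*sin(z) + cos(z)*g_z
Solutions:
 g(z) = C1/cos(z)


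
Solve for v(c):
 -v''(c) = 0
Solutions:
 v(c) = C1 + C2*c


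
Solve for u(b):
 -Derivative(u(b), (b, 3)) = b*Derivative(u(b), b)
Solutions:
 u(b) = C1 + Integral(C2*airyai(-b) + C3*airybi(-b), b)


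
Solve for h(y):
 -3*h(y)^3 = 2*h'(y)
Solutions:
 h(y) = -sqrt(-1/(C1 - 3*y))
 h(y) = sqrt(-1/(C1 - 3*y))


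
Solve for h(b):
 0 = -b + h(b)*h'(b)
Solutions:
 h(b) = -sqrt(C1 + b^2)
 h(b) = sqrt(C1 + b^2)


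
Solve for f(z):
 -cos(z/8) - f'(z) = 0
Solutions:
 f(z) = C1 - 8*sin(z/8)


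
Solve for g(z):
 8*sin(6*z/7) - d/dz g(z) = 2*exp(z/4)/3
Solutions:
 g(z) = C1 - 8*exp(z/4)/3 - 28*cos(6*z/7)/3


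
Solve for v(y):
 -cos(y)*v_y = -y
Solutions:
 v(y) = C1 + Integral(y/cos(y), y)


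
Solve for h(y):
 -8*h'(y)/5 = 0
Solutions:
 h(y) = C1


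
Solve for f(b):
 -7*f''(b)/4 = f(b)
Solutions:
 f(b) = C1*sin(2*sqrt(7)*b/7) + C2*cos(2*sqrt(7)*b/7)


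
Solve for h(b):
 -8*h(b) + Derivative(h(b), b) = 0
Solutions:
 h(b) = C1*exp(8*b)


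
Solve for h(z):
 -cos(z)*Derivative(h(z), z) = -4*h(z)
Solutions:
 h(z) = C1*(sin(z)^2 + 2*sin(z) + 1)/(sin(z)^2 - 2*sin(z) + 1)


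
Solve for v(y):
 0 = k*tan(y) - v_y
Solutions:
 v(y) = C1 - k*log(cos(y))


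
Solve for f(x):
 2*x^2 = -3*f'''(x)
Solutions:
 f(x) = C1 + C2*x + C3*x^2 - x^5/90


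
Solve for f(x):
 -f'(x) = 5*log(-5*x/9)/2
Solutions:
 f(x) = C1 - 5*x*log(-x)/2 + x*(-5*log(5)/2 + 5/2 + 5*log(3))


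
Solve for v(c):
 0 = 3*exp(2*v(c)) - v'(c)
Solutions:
 v(c) = log(-sqrt(-1/(C1 + 3*c))) - log(2)/2
 v(c) = log(-1/(C1 + 3*c))/2 - log(2)/2


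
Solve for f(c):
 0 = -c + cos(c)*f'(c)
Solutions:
 f(c) = C1 + Integral(c/cos(c), c)


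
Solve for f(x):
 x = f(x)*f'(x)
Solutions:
 f(x) = -sqrt(C1 + x^2)
 f(x) = sqrt(C1 + x^2)


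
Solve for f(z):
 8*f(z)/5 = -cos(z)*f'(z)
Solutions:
 f(z) = C1*(sin(z) - 1)^(4/5)/(sin(z) + 1)^(4/5)


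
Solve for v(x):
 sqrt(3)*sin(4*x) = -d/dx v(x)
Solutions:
 v(x) = C1 + sqrt(3)*cos(4*x)/4


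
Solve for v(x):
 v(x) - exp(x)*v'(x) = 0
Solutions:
 v(x) = C1*exp(-exp(-x))


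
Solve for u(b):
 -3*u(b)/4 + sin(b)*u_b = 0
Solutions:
 u(b) = C1*(cos(b) - 1)^(3/8)/(cos(b) + 1)^(3/8)


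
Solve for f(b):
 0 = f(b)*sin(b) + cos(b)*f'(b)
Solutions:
 f(b) = C1*cos(b)


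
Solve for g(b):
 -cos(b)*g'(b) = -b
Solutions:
 g(b) = C1 + Integral(b/cos(b), b)


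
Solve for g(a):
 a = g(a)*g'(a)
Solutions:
 g(a) = -sqrt(C1 + a^2)
 g(a) = sqrt(C1 + a^2)


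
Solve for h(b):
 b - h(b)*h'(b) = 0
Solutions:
 h(b) = -sqrt(C1 + b^2)
 h(b) = sqrt(C1 + b^2)


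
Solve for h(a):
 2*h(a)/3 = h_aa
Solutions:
 h(a) = C1*exp(-sqrt(6)*a/3) + C2*exp(sqrt(6)*a/3)


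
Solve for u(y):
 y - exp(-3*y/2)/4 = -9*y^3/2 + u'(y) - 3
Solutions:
 u(y) = C1 + 9*y^4/8 + y^2/2 + 3*y + exp(-3*y/2)/6


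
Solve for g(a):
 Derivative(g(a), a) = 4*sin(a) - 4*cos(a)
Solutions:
 g(a) = C1 - 4*sqrt(2)*sin(a + pi/4)


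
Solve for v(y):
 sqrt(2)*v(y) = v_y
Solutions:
 v(y) = C1*exp(sqrt(2)*y)


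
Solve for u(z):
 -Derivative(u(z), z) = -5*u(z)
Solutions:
 u(z) = C1*exp(5*z)


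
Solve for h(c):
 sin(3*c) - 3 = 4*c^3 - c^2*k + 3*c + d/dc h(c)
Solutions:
 h(c) = C1 - c^4 + c^3*k/3 - 3*c^2/2 - 3*c - cos(3*c)/3


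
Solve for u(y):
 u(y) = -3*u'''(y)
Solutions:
 u(y) = C3*exp(-3^(2/3)*y/3) + (C1*sin(3^(1/6)*y/2) + C2*cos(3^(1/6)*y/2))*exp(3^(2/3)*y/6)


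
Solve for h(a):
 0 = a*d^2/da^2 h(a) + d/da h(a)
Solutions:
 h(a) = C1 + C2*log(a)


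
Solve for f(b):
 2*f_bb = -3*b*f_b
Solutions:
 f(b) = C1 + C2*erf(sqrt(3)*b/2)


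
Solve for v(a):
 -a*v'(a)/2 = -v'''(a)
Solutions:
 v(a) = C1 + Integral(C2*airyai(2^(2/3)*a/2) + C3*airybi(2^(2/3)*a/2), a)


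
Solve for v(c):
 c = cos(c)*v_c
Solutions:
 v(c) = C1 + Integral(c/cos(c), c)


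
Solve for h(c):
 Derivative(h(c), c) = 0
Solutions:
 h(c) = C1


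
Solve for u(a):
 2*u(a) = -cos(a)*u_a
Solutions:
 u(a) = C1*(sin(a) - 1)/(sin(a) + 1)


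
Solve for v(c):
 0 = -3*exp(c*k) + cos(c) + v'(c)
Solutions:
 v(c) = C1 - sin(c) + 3*exp(c*k)/k


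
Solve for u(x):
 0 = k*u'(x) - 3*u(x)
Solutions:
 u(x) = C1*exp(3*x/k)


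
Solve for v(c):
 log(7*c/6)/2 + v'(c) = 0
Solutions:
 v(c) = C1 - c*log(c)/2 - c*log(7)/2 + c/2 + c*log(6)/2


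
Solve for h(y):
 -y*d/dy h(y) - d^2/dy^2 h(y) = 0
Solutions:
 h(y) = C1 + C2*erf(sqrt(2)*y/2)


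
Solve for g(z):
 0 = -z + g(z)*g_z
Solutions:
 g(z) = -sqrt(C1 + z^2)
 g(z) = sqrt(C1 + z^2)


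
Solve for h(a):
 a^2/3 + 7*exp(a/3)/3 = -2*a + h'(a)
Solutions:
 h(a) = C1 + a^3/9 + a^2 + 7*exp(a/3)


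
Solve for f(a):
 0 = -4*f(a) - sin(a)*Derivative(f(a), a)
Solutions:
 f(a) = C1*(cos(a)^2 + 2*cos(a) + 1)/(cos(a)^2 - 2*cos(a) + 1)


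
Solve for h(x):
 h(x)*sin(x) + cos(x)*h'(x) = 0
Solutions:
 h(x) = C1*cos(x)


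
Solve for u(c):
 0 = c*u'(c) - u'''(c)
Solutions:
 u(c) = C1 + Integral(C2*airyai(c) + C3*airybi(c), c)


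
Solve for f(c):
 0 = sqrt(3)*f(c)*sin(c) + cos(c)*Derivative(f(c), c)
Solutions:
 f(c) = C1*cos(c)^(sqrt(3))


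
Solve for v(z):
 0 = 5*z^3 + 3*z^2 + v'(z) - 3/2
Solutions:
 v(z) = C1 - 5*z^4/4 - z^3 + 3*z/2


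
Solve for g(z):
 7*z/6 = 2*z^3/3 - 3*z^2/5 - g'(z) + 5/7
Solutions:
 g(z) = C1 + z^4/6 - z^3/5 - 7*z^2/12 + 5*z/7


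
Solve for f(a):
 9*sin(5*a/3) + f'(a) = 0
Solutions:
 f(a) = C1 + 27*cos(5*a/3)/5


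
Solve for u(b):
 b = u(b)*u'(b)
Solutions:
 u(b) = -sqrt(C1 + b^2)
 u(b) = sqrt(C1 + b^2)


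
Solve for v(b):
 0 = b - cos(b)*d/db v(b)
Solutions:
 v(b) = C1 + Integral(b/cos(b), b)


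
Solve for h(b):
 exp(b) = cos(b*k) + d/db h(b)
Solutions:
 h(b) = C1 + exp(b) - sin(b*k)/k


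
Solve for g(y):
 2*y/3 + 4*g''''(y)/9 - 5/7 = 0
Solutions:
 g(y) = C1 + C2*y + C3*y^2 + C4*y^3 - y^5/80 + 15*y^4/224


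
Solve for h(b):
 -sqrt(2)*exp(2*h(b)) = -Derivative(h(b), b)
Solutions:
 h(b) = log(-sqrt(-1/(C1 + sqrt(2)*b))) - log(2)/2
 h(b) = log(-1/(C1 + sqrt(2)*b))/2 - log(2)/2


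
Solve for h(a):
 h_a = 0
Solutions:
 h(a) = C1


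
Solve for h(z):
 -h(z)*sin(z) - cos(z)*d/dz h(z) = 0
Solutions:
 h(z) = C1*cos(z)


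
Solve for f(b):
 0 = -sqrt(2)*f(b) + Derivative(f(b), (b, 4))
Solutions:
 f(b) = C1*exp(-2^(1/8)*b) + C2*exp(2^(1/8)*b) + C3*sin(2^(1/8)*b) + C4*cos(2^(1/8)*b)


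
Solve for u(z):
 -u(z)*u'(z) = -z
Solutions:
 u(z) = -sqrt(C1 + z^2)
 u(z) = sqrt(C1 + z^2)


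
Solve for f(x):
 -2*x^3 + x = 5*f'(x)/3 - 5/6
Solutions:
 f(x) = C1 - 3*x^4/10 + 3*x^2/10 + x/2


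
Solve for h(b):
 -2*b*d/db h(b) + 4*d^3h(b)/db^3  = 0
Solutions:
 h(b) = C1 + Integral(C2*airyai(2^(2/3)*b/2) + C3*airybi(2^(2/3)*b/2), b)


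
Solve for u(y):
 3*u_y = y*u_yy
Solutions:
 u(y) = C1 + C2*y^4


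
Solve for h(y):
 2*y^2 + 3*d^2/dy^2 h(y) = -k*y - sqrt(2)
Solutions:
 h(y) = C1 + C2*y - k*y^3/18 - y^4/18 - sqrt(2)*y^2/6


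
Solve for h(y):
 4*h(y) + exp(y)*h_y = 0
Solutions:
 h(y) = C1*exp(4*exp(-y))


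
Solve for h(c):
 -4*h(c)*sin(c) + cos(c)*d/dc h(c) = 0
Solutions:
 h(c) = C1/cos(c)^4


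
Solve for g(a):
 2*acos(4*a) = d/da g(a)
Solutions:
 g(a) = C1 + 2*a*acos(4*a) - sqrt(1 - 16*a^2)/2


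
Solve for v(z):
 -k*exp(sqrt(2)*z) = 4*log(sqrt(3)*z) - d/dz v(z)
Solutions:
 v(z) = C1 + sqrt(2)*k*exp(sqrt(2)*z)/2 + 4*z*log(z) + 2*z*(-2 + log(3))


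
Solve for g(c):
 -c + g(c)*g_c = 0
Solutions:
 g(c) = -sqrt(C1 + c^2)
 g(c) = sqrt(C1 + c^2)


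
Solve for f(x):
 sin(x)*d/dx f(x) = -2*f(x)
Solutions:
 f(x) = C1*(cos(x) + 1)/(cos(x) - 1)


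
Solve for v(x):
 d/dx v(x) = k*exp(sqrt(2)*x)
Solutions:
 v(x) = C1 + sqrt(2)*k*exp(sqrt(2)*x)/2


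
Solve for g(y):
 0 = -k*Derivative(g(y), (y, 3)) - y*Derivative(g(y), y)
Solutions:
 g(y) = C1 + Integral(C2*airyai(y*(-1/k)^(1/3)) + C3*airybi(y*(-1/k)^(1/3)), y)


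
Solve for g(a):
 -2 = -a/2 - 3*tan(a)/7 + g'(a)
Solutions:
 g(a) = C1 + a^2/4 - 2*a - 3*log(cos(a))/7


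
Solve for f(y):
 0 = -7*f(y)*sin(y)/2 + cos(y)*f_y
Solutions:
 f(y) = C1/cos(y)^(7/2)


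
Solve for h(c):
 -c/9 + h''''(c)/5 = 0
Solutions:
 h(c) = C1 + C2*c + C3*c^2 + C4*c^3 + c^5/216


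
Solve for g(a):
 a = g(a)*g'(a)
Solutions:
 g(a) = -sqrt(C1 + a^2)
 g(a) = sqrt(C1 + a^2)


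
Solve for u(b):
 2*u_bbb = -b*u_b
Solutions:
 u(b) = C1 + Integral(C2*airyai(-2^(2/3)*b/2) + C3*airybi(-2^(2/3)*b/2), b)


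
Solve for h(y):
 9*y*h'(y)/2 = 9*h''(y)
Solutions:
 h(y) = C1 + C2*erfi(y/2)


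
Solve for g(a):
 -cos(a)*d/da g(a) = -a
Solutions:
 g(a) = C1 + Integral(a/cos(a), a)


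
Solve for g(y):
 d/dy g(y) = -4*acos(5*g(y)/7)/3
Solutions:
 Integral(1/acos(5*_y/7), (_y, g(y))) = C1 - 4*y/3


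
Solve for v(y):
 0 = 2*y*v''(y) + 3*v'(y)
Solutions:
 v(y) = C1 + C2/sqrt(y)


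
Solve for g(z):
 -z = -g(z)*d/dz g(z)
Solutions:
 g(z) = -sqrt(C1 + z^2)
 g(z) = sqrt(C1 + z^2)


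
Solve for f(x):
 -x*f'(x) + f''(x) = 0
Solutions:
 f(x) = C1 + C2*erfi(sqrt(2)*x/2)


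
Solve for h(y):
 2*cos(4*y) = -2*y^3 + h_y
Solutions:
 h(y) = C1 + y^4/2 + sin(4*y)/2


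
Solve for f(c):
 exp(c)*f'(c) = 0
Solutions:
 f(c) = C1


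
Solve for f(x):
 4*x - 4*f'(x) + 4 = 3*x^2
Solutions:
 f(x) = C1 - x^3/4 + x^2/2 + x


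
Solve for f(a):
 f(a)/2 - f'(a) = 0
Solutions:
 f(a) = C1*exp(a/2)


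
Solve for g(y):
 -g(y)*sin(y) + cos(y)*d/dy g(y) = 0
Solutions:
 g(y) = C1/cos(y)


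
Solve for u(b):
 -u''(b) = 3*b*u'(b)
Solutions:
 u(b) = C1 + C2*erf(sqrt(6)*b/2)


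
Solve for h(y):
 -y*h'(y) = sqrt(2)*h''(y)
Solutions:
 h(y) = C1 + C2*erf(2^(1/4)*y/2)


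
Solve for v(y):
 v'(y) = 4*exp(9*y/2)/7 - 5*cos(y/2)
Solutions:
 v(y) = C1 + 8*exp(9*y/2)/63 - 10*sin(y/2)


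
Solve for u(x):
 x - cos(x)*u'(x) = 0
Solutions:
 u(x) = C1 + Integral(x/cos(x), x)


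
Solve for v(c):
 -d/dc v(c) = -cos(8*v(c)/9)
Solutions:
 -c - 9*log(sin(8*v(c)/9) - 1)/16 + 9*log(sin(8*v(c)/9) + 1)/16 = C1


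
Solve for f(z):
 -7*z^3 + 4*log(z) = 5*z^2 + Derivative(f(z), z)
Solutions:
 f(z) = C1 - 7*z^4/4 - 5*z^3/3 + 4*z*log(z) - 4*z


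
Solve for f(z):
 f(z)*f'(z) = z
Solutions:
 f(z) = -sqrt(C1 + z^2)
 f(z) = sqrt(C1 + z^2)


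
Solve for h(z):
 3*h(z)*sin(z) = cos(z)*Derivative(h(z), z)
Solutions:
 h(z) = C1/cos(z)^3


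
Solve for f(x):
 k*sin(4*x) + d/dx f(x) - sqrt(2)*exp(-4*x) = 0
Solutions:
 f(x) = C1 + k*cos(4*x)/4 - sqrt(2)*exp(-4*x)/4


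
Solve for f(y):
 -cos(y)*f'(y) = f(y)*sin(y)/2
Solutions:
 f(y) = C1*sqrt(cos(y))


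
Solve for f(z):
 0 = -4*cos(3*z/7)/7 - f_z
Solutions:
 f(z) = C1 - 4*sin(3*z/7)/3


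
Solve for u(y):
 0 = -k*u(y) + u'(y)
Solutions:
 u(y) = C1*exp(k*y)


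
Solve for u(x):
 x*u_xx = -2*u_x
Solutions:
 u(x) = C1 + C2/x


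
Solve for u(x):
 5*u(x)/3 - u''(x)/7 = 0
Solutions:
 u(x) = C1*exp(-sqrt(105)*x/3) + C2*exp(sqrt(105)*x/3)


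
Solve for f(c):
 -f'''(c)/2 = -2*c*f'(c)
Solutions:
 f(c) = C1 + Integral(C2*airyai(2^(2/3)*c) + C3*airybi(2^(2/3)*c), c)


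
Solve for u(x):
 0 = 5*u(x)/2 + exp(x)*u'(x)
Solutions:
 u(x) = C1*exp(5*exp(-x)/2)


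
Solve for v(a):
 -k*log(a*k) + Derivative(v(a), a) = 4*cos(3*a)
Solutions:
 v(a) = C1 + a*k*(log(a*k) - 1) + 4*sin(3*a)/3


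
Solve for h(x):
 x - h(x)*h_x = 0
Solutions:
 h(x) = -sqrt(C1 + x^2)
 h(x) = sqrt(C1 + x^2)


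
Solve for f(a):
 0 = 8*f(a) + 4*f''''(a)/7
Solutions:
 f(a) = (C1*sin(2^(3/4)*7^(1/4)*a/2) + C2*cos(2^(3/4)*7^(1/4)*a/2))*exp(-2^(3/4)*7^(1/4)*a/2) + (C3*sin(2^(3/4)*7^(1/4)*a/2) + C4*cos(2^(3/4)*7^(1/4)*a/2))*exp(2^(3/4)*7^(1/4)*a/2)


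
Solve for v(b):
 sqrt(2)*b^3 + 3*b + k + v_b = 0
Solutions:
 v(b) = C1 - sqrt(2)*b^4/4 - 3*b^2/2 - b*k


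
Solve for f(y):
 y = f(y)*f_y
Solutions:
 f(y) = -sqrt(C1 + y^2)
 f(y) = sqrt(C1 + y^2)


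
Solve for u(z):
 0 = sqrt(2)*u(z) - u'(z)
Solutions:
 u(z) = C1*exp(sqrt(2)*z)


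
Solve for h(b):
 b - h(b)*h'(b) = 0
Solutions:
 h(b) = -sqrt(C1 + b^2)
 h(b) = sqrt(C1 + b^2)


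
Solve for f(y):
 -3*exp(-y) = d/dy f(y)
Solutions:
 f(y) = C1 + 3*exp(-y)


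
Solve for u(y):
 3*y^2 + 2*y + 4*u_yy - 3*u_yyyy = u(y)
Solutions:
 u(y) = C1*exp(-y) + C2*exp(y) + C3*exp(-sqrt(3)*y/3) + C4*exp(sqrt(3)*y/3) + 3*y^2 + 2*y + 24
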